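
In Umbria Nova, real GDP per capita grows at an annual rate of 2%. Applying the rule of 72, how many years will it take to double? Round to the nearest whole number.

72/2 ≈ 36.00, so it doubles roughly every 36 years.

roughly 36 years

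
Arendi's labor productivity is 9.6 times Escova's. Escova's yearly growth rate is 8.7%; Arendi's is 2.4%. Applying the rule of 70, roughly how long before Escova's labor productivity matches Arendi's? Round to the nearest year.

roughly 36 years

What matters is the difference: 6.3 pp.
Rule of 70 on the gap: the ratio halves every 70/6.3 ≈ 11.11 years.
A 9.6 times gap takes log₂(9.6) ≈ 3.26 halvings to close: 3.26 × 11.11 ≈ 36 years.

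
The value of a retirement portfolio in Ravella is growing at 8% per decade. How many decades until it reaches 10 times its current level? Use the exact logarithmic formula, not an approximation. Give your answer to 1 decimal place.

t = ln(10) / ln(1 + 0.08) = 2.3026 / 0.076961 ≈ 29.92.

29.9 decades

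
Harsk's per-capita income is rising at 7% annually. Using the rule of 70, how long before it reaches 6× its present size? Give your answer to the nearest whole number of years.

At 7% it doubles every 70/7 ≈ 10.00 years.
Reaching 6× takes log₂(6) ≈ 2.58 doublings.
2.58 × 10.00 ≈ 26 years.

26 years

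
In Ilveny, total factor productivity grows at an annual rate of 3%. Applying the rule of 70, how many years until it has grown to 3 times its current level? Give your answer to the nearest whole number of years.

around 37 years

One doubling takes 70/3 = 23.33 years.
3× is log₂ 3 ≈ 1.58 doublings, so ≈ 1.58 × 23.33 = 37 years.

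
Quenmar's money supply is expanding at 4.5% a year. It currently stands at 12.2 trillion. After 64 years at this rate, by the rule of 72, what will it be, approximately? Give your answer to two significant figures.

200 trillion

Doubling time ≈ 72/4.5 = 16.00 years.
64 years is 64/16.00 ≈ 4.00 doublings, a factor of 2^4.00 ≈ 16.00.
12.2 × 16.00 ≈ 200 trillion.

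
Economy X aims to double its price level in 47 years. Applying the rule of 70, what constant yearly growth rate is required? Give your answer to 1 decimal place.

70 / 47 ≈ 1.49, so about 1.5% per year.

≈ 1.5%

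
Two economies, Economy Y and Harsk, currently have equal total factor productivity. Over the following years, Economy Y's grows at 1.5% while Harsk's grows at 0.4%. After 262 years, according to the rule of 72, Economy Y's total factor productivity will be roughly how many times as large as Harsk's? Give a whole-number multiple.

around 16 times

Only the 1.1-point difference matters.
72/1.1 ≈ 65.45 years per doubling of the ratio; 262 years gives 4.00 doublings, so ≈ 16×.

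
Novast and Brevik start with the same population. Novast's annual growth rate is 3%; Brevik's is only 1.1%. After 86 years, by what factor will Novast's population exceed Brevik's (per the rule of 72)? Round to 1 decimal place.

about 4.8 times

Novast pulls ahead at 1.9 pp per year, so the ratio doubles every 72/1.9 ≈ 37.89 years.
In 86 years that's 2.27 doublings: 2^2.27 ≈ 4.8.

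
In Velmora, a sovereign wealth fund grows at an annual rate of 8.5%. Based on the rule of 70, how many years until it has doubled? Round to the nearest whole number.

8 years

Doubling time ≈ 70 / 8.5 = 8.24 years.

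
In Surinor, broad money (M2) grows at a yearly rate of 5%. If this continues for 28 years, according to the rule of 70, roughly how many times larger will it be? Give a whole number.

Doubling time ≈ 70/5 = 14.00 years.
28/14.00 ≈ 2 doublings, so about 2^2 = 4×.

approximately 4 times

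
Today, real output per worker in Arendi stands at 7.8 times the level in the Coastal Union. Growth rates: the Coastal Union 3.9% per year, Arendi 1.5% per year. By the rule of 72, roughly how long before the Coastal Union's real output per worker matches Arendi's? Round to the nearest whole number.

the Coastal Union gains on Arendi at 3.9% − 1.5% = 2.4 points a year.
At that relative rate the gap halves every 72/2.4 ≈ 30.00 years.
A 7.8 times gap takes log₂(7.8) ≈ 2.96 halvings to close: 2.96 × 30.00 ≈ 89 years.

around 89 years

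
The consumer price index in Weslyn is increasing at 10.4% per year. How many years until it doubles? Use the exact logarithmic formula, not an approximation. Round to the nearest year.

t = ln(2) / ln(1 + 0.104) = 0.6931 / 0.098940 ≈ 7.01.
≈ 7 years.

7 years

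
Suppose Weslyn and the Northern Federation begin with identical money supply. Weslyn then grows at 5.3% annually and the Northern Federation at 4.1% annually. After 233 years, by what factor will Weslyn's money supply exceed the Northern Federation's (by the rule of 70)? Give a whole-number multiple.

around 16 times

Only the 1.2-point difference matters.
70/1.2 ≈ 58.33 years per doubling of the ratio; 233 years gives 3.99 doublings, so ≈ 16×.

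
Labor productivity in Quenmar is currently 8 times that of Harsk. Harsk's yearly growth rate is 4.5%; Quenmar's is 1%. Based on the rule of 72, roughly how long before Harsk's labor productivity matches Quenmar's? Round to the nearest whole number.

roughly 62 years

The growth-rate gap is 4.5% − 1% = 3.5 percentage points.
So the ratio between them halves every 72/3.5 ≈ 20.57 years.
An 8 times gap closes after 3 halvings: 3 × 20.57 ≈ 62 years.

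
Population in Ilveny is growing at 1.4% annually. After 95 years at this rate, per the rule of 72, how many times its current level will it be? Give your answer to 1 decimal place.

Doubling time ≈ 72/1.4 = 51.43 years.
95 years / 51.43 ≈ 1.85 doublings → factor 2^1.85 ≈ 3.6.

approximately 3.6 times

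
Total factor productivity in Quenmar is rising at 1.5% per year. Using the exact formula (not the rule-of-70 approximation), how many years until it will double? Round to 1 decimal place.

t = ln(2) / ln(1 + 0.015) = 0.6931 / 0.014889 ≈ 46.55.

46.6 years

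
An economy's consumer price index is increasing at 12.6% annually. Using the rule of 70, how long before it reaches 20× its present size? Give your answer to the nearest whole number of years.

≈ 24 years

One doubling takes 70/12.6 = 5.56 years.
Reaching 20× takes log₂(20) ≈ 4.32 doublings.
4.32 × 5.56 ≈ 24 years.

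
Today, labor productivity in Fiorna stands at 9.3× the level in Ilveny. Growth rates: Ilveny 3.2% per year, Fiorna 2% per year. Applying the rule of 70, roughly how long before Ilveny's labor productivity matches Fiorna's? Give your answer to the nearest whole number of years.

around 188 years

What matters is the difference: 1.2 pp.
Rule of 70 on the gap: the ratio halves every 70/1.2 ≈ 58.33 years.
A 9.3× gap takes log₂(9.3) ≈ 3.22 halvings to close: 3.22 × 58.33 ≈ 188 years.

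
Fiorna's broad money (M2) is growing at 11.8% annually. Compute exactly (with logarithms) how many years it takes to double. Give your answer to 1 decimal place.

t = ln(2) / ln(1 + 0.118) = 0.6931 / 0.111541 ≈ 6.21.

6.2 years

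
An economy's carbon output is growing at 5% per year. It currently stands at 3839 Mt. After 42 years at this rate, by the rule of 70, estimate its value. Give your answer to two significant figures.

Doubling time ≈ 70/5 = 14.00 years.
42 years is 42/14.00 ≈ 3.00 doublings, a factor of 2^3.00 ≈ 8.00.
3839 × 8.00 ≈ 31000 Mt.

approximately 31000 Mt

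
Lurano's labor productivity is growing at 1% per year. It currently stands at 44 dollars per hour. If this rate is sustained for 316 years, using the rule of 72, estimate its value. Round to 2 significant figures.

about 920 dollars per hour

It doubles every 72/1 ≈ 72.00 years, so 316 years is 4.39 doublings.
2^4.39 ≈ 20.97; 44 × 20.97 ≈ 920 dollars per hour.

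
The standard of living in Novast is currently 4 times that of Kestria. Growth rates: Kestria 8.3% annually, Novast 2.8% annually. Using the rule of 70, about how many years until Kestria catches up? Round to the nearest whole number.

Kestria gains on Novast at 8.3% − 2.8% = 5.5 points a year.
At that relative rate the gap halves every 70/5.5 ≈ 12.73 years.
A 4 times gap closes after 2 halvings: 2 × 12.73 ≈ 25 years.

approximately 25 years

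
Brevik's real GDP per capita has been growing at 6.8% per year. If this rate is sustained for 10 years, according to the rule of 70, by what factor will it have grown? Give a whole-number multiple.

70/6.8 ≈ 10.29 years per doubling.
10 years fits 1 doubling: 2^1 = 2.

around 2 times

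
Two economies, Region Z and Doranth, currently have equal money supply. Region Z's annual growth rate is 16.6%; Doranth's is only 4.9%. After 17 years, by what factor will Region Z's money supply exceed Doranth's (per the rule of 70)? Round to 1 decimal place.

about 7.2 times

Rate gap = 16.6% − 4.9% = 11.7 points.
The ratio doubles every 70/11.7 ≈ 5.98 years.
17/5.98 ≈ 2.84 doublings → ratio ≈ 2^2.84 ≈ 7.2.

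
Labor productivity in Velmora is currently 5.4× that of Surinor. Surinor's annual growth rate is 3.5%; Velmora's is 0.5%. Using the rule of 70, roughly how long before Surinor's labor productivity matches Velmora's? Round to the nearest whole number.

Surinor gains on Velmora at 3.5% − 0.5% = 3 points a year.
At that relative rate the gap halves every 70/3 ≈ 23.33 years.
A 5.4× gap takes log₂(5.4) ≈ 2.43 halvings to close: 2.43 × 23.33 ≈ 57 years.

around 57 years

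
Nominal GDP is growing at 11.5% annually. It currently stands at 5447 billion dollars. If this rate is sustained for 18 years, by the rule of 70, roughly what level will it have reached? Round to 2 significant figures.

about 42000 billion dollars

It doubles every 70/11.5 ≈ 6.09 years, so 18 years is 2.96 doublings.
2^2.96 ≈ 7.78; 5447 × 7.78 ≈ 42000 billion dollars.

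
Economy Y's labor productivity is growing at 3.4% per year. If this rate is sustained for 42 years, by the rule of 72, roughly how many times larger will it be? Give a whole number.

4 times

Doubling time ≈ 72/3.4 = 21.18 years.
42/21.18 ≈ 2 doublings, so about 2^2 = 4×.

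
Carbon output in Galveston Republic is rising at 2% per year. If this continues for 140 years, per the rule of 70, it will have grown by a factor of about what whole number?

70/2 ≈ 35.00 years per doubling.
140 years fits 4 doublings: 2^4 = 16.

around 16 times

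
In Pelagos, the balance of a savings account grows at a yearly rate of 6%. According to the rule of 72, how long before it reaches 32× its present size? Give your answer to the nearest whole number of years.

about 60 years

Doubling time ≈ 72/6 = 12.00 years.
32× is 5 doublings, so 5 × 12.00 ≈ 60 years.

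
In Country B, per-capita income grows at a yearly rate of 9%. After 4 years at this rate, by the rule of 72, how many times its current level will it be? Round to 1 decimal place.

Doubling time ≈ 72/9 = 8.00 years.
4 years / 8.00 ≈ 0.50 doublings → factor 2^0.50 ≈ 1.4.

about 1.4 times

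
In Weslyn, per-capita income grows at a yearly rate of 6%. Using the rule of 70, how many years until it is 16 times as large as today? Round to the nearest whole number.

One doubling takes 70/6 = 11.67 years.
16× is 4 doublings, so 4 × 11.67 ≈ 47 years.

around 47 years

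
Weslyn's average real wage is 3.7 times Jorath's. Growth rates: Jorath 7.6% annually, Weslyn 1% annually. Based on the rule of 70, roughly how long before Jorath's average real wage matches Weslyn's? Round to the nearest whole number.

about 20 years

The growth-rate gap is 7.6% − 1% = 6.6 percentage points.
So the ratio between them halves every 70/6.6 ≈ 10.61 years.
A 3.7 times gap takes log₂(3.7) ≈ 1.89 halvings to close: 1.89 × 10.61 ≈ 20 years.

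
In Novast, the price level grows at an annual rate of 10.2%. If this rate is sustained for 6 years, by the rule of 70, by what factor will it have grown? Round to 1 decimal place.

Doubles every ≈ 6.86 years (70/10.2).
6 years is 0.87 doublings; 2^0.87 ≈ 1.8×.

roughly 1.8 times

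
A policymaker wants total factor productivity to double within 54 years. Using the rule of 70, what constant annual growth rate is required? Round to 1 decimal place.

approximately 1.3%

70 / 54 ≈ 1.30, so about 1.3% a year.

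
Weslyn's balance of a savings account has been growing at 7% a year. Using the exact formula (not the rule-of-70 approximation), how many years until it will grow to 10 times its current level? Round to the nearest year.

34 years

t = ln(10) / ln(1 + 0.07) = 2.3026 / 0.067659 ≈ 34.03.
≈ 34 years.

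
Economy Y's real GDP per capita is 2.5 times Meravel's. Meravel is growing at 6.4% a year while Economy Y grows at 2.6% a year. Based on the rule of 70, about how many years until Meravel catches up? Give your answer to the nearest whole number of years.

Meravel gains on Economy Y at 6.4% − 2.6% = 3.8 points a year.
At that relative rate the gap halves every 70/3.8 ≈ 18.42 years.
A 2.5 times gap takes log₂(2.5) ≈ 1.32 halvings to close: 1.32 × 18.42 ≈ 24 years.

about 24 years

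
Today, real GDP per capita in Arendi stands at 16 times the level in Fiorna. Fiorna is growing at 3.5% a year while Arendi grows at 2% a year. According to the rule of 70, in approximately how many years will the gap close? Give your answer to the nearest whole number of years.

Fiorna gains on Arendi at 3.5% − 2% = 1.5 points a year.
At that relative rate the gap halves every 70/1.5 ≈ 46.67 years.
A 16 times gap closes after 4 halvings: 4 × 46.67 ≈ 187 years.

around 187 years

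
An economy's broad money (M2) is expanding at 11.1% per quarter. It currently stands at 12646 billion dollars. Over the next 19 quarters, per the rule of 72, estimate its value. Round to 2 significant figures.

about 96000 billion dollars

Doubling time ≈ 72/11.1 = 6.49 quarters.
19 quarters is 19/6.49 ≈ 2.93 doublings, a factor of 2^2.93 ≈ 7.62.
12646 × 7.62 ≈ 96000 billion dollars.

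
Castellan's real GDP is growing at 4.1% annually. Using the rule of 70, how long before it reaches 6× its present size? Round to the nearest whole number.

≈ 44 years

Doubling time ≈ 70/4.1 = 17.07 years.
Reaching 6× takes log₂(6) ≈ 2.58 doublings.
2.58 × 17.07 ≈ 44 years.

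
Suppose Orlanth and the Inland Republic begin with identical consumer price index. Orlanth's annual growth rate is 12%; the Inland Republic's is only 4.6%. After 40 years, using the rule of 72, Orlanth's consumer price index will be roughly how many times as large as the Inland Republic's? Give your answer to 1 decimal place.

Orlanth pulls ahead at 7.4 pp per year, so the ratio doubles every 72/7.4 ≈ 9.73 years.
In 40 years that's 4.11 doublings: 2^4.11 ≈ 17.3.

roughly 17.3 times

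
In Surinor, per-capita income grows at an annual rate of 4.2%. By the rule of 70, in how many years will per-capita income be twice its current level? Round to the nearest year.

roughly 17 years

At 4.2%, doubling takes about 70/4.2 = 16.67 years.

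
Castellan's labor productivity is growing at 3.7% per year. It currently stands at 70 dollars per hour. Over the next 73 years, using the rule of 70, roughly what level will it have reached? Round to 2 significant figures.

It doubles every 70/3.7 ≈ 18.92 years, so 73 years is 3.86 doublings.
2^3.86 ≈ 14.52; 70 × 14.52 ≈ 1000 dollars per hour.

1000 dollars per hour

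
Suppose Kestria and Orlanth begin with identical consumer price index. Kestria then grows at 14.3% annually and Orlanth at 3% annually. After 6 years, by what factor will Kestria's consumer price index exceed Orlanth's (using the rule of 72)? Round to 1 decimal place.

around 1.9 times

Only the 11.3-point difference matters.
72/11.3 ≈ 6.37 years per doubling of the ratio; 6 years gives 0.94 doublings, so ≈ 1.9×.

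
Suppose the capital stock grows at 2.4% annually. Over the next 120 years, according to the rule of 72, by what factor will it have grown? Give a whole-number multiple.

72/2.4 ≈ 30.00 years per doubling.
120 years fits 4 doublings: 2^4 = 16.

around 16 times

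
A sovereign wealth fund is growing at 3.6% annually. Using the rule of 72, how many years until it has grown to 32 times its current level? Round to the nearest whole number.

At 3.6% it doubles every 72/3.6 ≈ 20.00 years.
32 = 2^5, so 5 doublings → 100 years.

about 100 years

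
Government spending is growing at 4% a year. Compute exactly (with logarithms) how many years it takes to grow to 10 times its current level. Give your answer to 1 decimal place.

58.7 years

t = ln(10) / ln(1 + 0.04) = 2.3026 / 0.039221 ≈ 58.71.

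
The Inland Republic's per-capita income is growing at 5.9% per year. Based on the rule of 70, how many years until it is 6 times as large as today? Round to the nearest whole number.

One doubling takes 70/5.9 = 11.86 years.
6× is log₂ 6 ≈ 2.58 doublings, so ≈ 2.58 × 11.86 = 31 years.

around 31 years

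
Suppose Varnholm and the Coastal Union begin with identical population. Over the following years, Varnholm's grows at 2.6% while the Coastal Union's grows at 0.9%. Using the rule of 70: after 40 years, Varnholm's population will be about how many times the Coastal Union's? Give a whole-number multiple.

around 2 times

Only the 1.7-point difference matters.
70/1.7 ≈ 41.18 years per doubling of the ratio; 40 years gives 0.97 doublings, so ≈ 2×.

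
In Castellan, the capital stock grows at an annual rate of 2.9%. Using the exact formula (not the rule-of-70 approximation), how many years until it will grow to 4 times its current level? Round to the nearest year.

t = ln(4) / ln(1 + 0.029) = 1.3863 / 0.028587 ≈ 48.49.
≈ 48 years.

48 years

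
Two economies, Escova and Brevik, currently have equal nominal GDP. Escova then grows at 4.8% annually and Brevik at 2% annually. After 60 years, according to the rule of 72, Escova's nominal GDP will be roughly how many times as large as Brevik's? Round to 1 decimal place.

about 5.0 times

Only the 2.8-point difference matters.
72/2.8 ≈ 25.71 years per doubling of the ratio; 60 years gives 2.33 doublings, so ≈ 5.0×.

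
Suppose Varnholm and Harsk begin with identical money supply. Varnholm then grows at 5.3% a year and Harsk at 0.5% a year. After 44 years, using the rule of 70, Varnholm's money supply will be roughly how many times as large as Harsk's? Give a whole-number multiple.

roughly 8 times

Rate gap = 5.3% − 0.5% = 4.8 points.
The ratio doubles every 70/4.8 ≈ 14.58 years.
44/14.58 ≈ 3.02 doublings → ratio ≈ 2^3.02 ≈ 8.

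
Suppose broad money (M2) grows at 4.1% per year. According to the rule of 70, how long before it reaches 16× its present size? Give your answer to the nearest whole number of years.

approximately 68 years

Doubling time ≈ 70/4.1 = 17.07 years.
16× is 4 doublings, so 4 × 17.07 ≈ 68 years.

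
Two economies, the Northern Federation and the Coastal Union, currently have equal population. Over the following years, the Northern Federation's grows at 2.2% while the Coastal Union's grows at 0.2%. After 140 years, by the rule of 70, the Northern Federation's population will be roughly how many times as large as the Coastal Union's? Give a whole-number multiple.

16 times

the Northern Federation pulls ahead at 2 pp per year, so the ratio doubles every 70/2 ≈ 35.00 years.
In 140 years that's 4.00 doublings: 2^4.00 ≈ 16.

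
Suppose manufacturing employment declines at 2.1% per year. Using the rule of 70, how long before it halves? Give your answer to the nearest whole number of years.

Falling at 2.1%, it halves about every 70/2.1 = 33.33 years.

33 years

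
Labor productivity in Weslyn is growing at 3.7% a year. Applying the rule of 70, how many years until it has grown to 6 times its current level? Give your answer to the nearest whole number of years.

At 3.7% it doubles every 70/3.7 ≈ 18.92 years.
6× is log₂ 6 ≈ 2.58 doublings, so ≈ 2.58 × 18.92 = 49 years.

49 years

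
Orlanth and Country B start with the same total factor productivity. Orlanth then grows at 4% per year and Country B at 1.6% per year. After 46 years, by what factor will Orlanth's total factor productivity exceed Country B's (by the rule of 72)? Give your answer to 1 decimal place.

Only the 2.4-point difference matters.
72/2.4 ≈ 30.00 years per doubling of the ratio; 46 years gives 1.53 doublings, so ≈ 2.9×.

about 2.9 times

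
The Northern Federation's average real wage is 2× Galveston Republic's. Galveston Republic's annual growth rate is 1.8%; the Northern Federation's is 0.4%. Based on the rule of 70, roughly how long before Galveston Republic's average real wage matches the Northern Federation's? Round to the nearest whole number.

Galveston Republic gains on the Northern Federation at 1.8% − 0.4% = 1.4 points a year.
At that relative rate the gap halves every 70/1.4 ≈ 50.00 years.
A 2× gap closes after 1 halving: 1 × 50.00 ≈ 50 years.

approximately 50 years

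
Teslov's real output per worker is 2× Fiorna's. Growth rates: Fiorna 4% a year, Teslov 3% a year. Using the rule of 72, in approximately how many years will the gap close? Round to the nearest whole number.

Fiorna gains on Teslov at 4% − 3% = 1 point a year.
At that relative rate the gap halves every 72/1 ≈ 72.00 years.
A 2× gap closes after 1 halving: 1 × 72.00 ≈ 72 years.

roughly 72 years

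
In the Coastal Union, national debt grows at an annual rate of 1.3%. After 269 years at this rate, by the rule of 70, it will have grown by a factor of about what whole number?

70/1.3 ≈ 53.85 years per doubling.
269 years fits 5 doublings: 2^5 = 32.

around 32 times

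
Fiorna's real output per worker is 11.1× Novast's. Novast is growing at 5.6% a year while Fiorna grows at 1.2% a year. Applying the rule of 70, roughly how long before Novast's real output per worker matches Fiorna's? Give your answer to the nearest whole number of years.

The growth-rate gap is 5.6% − 1.2% = 4.4 percentage points.
So the ratio between them halves every 70/4.4 ≈ 15.91 years.
An 11.1× gap takes log₂(11.1) ≈ 3.47 halvings to close: 3.47 × 15.91 ≈ 55 years.

roughly 55 years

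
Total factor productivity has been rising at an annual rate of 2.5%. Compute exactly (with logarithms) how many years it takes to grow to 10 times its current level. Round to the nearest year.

t = ln(10) / ln(1 + 0.025) = 2.3026 / 0.024693 ≈ 93.25.
≈ 93 years.

93 years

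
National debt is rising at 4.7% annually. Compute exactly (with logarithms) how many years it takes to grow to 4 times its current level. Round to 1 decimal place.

t = ln(4) / ln(1 + 0.047) = 1.3863 / 0.045929 ≈ 30.18.

30.2 years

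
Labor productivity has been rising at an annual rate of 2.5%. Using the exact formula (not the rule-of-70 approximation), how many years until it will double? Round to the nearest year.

28 years

t = ln(2) / ln(1 + 0.025) = 0.6931 / 0.024693 ≈ 28.07.
≈ 28 years.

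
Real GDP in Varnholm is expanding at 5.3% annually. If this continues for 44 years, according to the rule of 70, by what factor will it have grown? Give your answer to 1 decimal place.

around 10.1 times

Doubles every ≈ 13.21 years (70/5.3).
44 years is 3.33 doublings; 2^3.33 ≈ 10.1×.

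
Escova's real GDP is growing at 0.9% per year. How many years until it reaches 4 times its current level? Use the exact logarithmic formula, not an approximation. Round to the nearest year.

155 years

t = ln(4) / ln(1 + 0.009) = 1.3863 / 0.008960 ≈ 154.72.
≈ 155 years.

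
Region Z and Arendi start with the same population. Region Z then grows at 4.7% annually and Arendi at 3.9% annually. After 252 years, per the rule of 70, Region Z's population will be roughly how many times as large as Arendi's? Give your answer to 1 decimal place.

Only the 0.8-point difference matters.
70/0.8 ≈ 87.50 years per doubling of the ratio; 252 years gives 2.88 doublings, so ≈ 7.4×.

7.4 times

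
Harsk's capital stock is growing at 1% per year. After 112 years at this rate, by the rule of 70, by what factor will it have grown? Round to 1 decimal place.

about 3.0 times

Doubling time ≈ 70/1 = 70.00 years.
112 years / 70.00 ≈ 1.60 doublings → factor 2^1.60 ≈ 3.0.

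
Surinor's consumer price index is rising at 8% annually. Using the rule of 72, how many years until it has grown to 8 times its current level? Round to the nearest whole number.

At 8% it doubles every 72/8 ≈ 9.00 years.
8× is 3 doublings, so 3 × 9.00 ≈ 27 years.

about 27 years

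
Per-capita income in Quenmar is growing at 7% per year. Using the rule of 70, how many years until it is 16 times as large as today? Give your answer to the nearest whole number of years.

around 40 years

At 7% it doubles every 70/7 ≈ 10.00 years.
16 = 2^4, so 4 doublings → 40 years.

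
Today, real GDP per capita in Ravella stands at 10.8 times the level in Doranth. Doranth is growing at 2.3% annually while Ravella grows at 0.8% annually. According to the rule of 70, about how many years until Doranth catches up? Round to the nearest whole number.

What matters is the difference: 1.5 pp.
Rule of 70 on the gap: the ratio halves every 70/1.5 ≈ 46.67 years.
A 10.8 times gap takes log₂(10.8) ≈ 3.43 halvings to close: 3.43 × 46.67 ≈ 160 years.

approximately 160 years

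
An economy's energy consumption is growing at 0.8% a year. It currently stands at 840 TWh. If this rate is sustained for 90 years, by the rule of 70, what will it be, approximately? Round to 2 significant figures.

≈ 1700 TWh

It doubles every 70/0.8 ≈ 87.50 years, so 90 years is 1.03 doublings.
2^1.03 ≈ 2.04; 840 × 2.04 ≈ 1700 TWh.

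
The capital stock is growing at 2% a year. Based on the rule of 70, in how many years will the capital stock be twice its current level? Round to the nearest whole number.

70/2 ≈ 35.00, so it doubles roughly every 35 years.

about 35 years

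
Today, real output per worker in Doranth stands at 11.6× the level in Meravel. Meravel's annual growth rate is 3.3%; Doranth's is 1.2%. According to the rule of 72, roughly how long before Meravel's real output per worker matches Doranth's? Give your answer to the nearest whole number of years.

What matters is the difference: 2.1 pp.
Rule of 72 on the gap: the ratio halves every 72/2.1 ≈ 34.29 years.
An 11.6× gap takes log₂(11.6) ≈ 3.54 halvings to close: 3.54 × 34.29 ≈ 121 years.

approximately 121 years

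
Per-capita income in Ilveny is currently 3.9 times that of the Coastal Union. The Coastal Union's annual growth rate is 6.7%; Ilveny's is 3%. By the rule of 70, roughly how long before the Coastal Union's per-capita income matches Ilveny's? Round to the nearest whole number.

What matters is the difference: 3.7 pp.
Rule of 70 on the gap: the ratio halves every 70/3.7 ≈ 18.92 years.
A 3.9 times gap takes log₂(3.9) ≈ 1.96 halvings to close: 1.96 × 18.92 ≈ 37 years.

about 37 years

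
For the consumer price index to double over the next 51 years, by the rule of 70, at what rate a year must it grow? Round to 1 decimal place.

70 / 51 ≈ 1.37, so about 1.4% a year.

≈ 1.4%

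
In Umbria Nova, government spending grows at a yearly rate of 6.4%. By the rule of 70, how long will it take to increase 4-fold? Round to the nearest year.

At 6.4% it doubles every 70/6.4 ≈ 10.94 years.
4× is 2 doublings, so 2 × 10.94 ≈ 22 years.

approximately 22 years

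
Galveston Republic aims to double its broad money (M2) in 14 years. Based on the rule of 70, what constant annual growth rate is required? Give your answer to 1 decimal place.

≈ 5.0%

70 / 14 ≈ 5.00, so about 5.0% annually.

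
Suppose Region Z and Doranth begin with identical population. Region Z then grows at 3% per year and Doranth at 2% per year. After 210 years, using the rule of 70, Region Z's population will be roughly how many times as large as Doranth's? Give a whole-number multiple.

Only the 1-point difference matters.
70/1 ≈ 70.00 years per doubling of the ratio; 210 years gives 3.00 doublings, so ≈ 8×.

about 8 times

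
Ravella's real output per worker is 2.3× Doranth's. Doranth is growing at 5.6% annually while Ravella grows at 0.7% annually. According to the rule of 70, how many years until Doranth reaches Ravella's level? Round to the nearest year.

Doranth gains on Ravella at 5.6% − 0.7% = 4.9 points a year.
At that relative rate the gap halves every 70/4.9 ≈ 14.29 years.
A 2.3× gap takes log₂(2.3) ≈ 1.20 halvings to close: 1.20 × 14.29 ≈ 17 years.

around 17 years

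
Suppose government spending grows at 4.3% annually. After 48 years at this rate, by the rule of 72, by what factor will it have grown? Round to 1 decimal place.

approximately 7.3 times

Doubling time ≈ 72/4.3 = 16.74 years.
48 years / 16.74 ≈ 2.87 doublings → factor 2^2.87 ≈ 7.3.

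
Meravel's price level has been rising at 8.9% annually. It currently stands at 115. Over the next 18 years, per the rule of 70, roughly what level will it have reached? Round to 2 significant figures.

Doubling time ≈ 70/8.9 = 7.87 years.
18 years is 18/7.87 ≈ 2.29 doublings, a factor of 2^2.29 ≈ 4.89.
115 × 4.89 ≈ 560.

approximately 560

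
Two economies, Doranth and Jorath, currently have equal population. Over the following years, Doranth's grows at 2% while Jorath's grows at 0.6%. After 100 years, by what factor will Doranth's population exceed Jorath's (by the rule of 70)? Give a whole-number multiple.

Doranth pulls ahead at 1.4 pp per year, so the ratio doubles every 70/1.4 ≈ 50.00 years.
In 100 years that's 2.00 doublings: 2^2.00 ≈ 4.

approximately 4 times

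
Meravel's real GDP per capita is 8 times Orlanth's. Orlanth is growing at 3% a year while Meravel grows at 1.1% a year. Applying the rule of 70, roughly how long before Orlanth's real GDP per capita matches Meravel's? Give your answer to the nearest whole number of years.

roughly 111 years

Orlanth gains on Meravel at 3% − 1.1% = 1.9 points a year.
At that relative rate the gap halves every 70/1.9 ≈ 36.84 years.
An 8 times gap closes after 3 halvings: 3 × 36.84 ≈ 111 years.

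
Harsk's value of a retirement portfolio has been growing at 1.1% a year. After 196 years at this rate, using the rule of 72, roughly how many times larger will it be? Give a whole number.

around 8 times

72/1.1 ≈ 65.45 years per doubling.
196 years fits 3 doublings: 2^3 = 8.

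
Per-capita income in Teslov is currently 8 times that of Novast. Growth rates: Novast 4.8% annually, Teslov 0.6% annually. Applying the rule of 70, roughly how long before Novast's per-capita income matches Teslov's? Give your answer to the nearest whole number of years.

What matters is the difference: 4.2 pp.
Rule of 70 on the gap: the ratio halves every 70/4.2 ≈ 16.67 years.
An 8 times gap closes after 3 halvings: 3 × 16.67 ≈ 50 years.

50 years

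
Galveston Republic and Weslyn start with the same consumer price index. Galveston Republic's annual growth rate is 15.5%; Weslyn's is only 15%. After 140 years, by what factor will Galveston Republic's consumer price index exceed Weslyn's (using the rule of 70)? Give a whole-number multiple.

Galveston Republic pulls ahead at 0.5 pp per year, so the ratio doubles every 70/0.5 ≈ 140.00 years.
In 140 years that's 1.00 doublings: 2^1.00 ≈ 2.

≈ 2 times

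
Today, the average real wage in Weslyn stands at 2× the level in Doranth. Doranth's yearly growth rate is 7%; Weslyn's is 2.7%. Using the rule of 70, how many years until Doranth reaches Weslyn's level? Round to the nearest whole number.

What matters is the difference: 4.3 pp.
Rule of 70 on the gap: the ratio halves every 70/4.3 ≈ 16.28 years.
A 2× gap closes after 1 halving: 1 × 16.28 ≈ 16 years.

roughly 16 years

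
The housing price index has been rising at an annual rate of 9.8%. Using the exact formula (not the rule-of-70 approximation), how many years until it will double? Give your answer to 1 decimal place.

t = ln(2) / ln(1 + 0.098) = 0.6931 / 0.093490 ≈ 7.41.

7.4 years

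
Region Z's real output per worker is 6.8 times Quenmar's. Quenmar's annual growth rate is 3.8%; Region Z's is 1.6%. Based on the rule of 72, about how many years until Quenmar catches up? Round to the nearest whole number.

Quenmar gains on Region Z at 3.8% − 1.6% = 2.2 points a year.
At that relative rate the gap halves every 72/2.2 ≈ 32.73 years.
A 6.8 times gap takes log₂(6.8) ≈ 2.77 halvings to close: 2.77 × 32.73 ≈ 91 years.

roughly 91 years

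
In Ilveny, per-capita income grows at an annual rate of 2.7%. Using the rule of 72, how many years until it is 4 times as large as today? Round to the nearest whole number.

One doubling takes 72/2.7 = 26.67 years.
4× is 2 doublings, so 2 × 26.67 ≈ 53 years.

≈ 53 years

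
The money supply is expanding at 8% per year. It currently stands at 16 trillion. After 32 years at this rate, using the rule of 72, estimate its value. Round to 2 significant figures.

It doubles every 72/8 ≈ 9.00 years, so 32 years is 3.56 doublings.
2^3.56 ≈ 11.79; 16 × 11.79 ≈ 190 trillion.

around 190 trillion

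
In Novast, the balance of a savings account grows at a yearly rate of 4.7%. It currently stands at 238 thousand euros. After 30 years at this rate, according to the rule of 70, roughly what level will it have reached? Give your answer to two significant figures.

about 960 thousand euros

Doubling time ≈ 70/4.7 = 14.89 years.
30 years is 30/14.89 ≈ 2.01 doublings, a factor of 2^2.01 ≈ 4.03.
238 × 4.03 ≈ 960 thousand euros.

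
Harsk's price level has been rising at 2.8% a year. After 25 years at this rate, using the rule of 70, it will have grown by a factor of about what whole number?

Doubling time ≈ 70/2.8 = 25.00 years.
25/25.00 ≈ 1 doubling, so about 2^1 = 2×.

approximately 2 times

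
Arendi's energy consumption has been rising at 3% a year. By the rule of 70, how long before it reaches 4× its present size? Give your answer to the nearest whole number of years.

around 47 years

At 3% it doubles every 70/3 ≈ 23.33 years.
4 = 2^2, so 2 doublings → 47 years.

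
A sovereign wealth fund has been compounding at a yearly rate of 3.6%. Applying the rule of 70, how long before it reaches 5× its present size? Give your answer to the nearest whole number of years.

≈ 45 years

Doubling time ≈ 70/3.6 = 19.44 years.
5× is log₂ 5 ≈ 2.32 doublings, so ≈ 2.32 × 19.44 = 45 years.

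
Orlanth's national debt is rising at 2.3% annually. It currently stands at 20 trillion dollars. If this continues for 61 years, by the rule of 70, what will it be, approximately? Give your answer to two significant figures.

It doubles every 70/2.3 ≈ 30.43 years, so 61 years is 2.00 doublings.
2^2.00 ≈ 4.00; 20 × 4.00 ≈ 80 trillion dollars.

80 trillion dollars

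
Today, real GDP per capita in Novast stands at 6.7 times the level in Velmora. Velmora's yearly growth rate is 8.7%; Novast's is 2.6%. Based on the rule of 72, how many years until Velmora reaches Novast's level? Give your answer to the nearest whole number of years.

Velmora gains on Novast at 8.7% − 2.6% = 6.1 points a year.
At that relative rate the gap halves every 72/6.1 ≈ 11.80 years.
A 6.7 times gap takes log₂(6.7) ≈ 2.74 halvings to close: 2.74 × 11.80 ≈ 32 years.

roughly 32 years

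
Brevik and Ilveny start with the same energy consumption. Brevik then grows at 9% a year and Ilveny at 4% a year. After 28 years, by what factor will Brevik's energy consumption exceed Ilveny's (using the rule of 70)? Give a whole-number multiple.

Only the 5-point difference matters.
70/5 ≈ 14.00 years per doubling of the ratio; 28 years gives 2.00 doublings, so ≈ 4×.

approximately 4 times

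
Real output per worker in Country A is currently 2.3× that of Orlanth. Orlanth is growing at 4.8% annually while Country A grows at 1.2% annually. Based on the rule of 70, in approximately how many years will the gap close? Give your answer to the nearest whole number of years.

roughly 23 years

The growth-rate gap is 4.8% − 1.2% = 3.6 percentage points.
So the ratio between them halves every 70/3.6 ≈ 19.44 years.
A 2.3× gap takes log₂(2.3) ≈ 1.20 halvings to close: 1.20 × 19.44 ≈ 23 years.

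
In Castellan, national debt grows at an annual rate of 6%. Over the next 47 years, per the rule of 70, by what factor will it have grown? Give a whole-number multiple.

about 16 times

At 6% one doubling takes ≈ 11.67 years; 47 years is 4 of them, so ×16.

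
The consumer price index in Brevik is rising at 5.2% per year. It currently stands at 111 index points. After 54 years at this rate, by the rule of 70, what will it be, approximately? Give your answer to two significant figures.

approximately 1800 index points

Doubling time ≈ 70/5.2 = 13.46 years.
54 years is 54/13.46 ≈ 4.01 doublings, a factor of 2^4.01 ≈ 16.11.
111 × 16.11 ≈ 1800 index points.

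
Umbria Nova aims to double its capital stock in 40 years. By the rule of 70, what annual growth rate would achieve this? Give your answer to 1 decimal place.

approximately 1.8% annually

70 / 40 ≈ 1.75, so about 1.8% annually.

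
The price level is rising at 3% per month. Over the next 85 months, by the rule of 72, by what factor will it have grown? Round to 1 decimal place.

Doubling time ≈ 72/3 = 24.00 months.
85 months / 24.00 ≈ 3.54 doublings → factor 2^3.54 ≈ 11.6.

about 11.6 times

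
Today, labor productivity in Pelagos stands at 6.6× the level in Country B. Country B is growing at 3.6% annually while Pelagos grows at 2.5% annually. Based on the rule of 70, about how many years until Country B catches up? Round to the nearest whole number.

What matters is the difference: 1.1 pp.
Rule of 70 on the gap: the ratio halves every 70/1.1 ≈ 63.64 years.
A 6.6× gap takes log₂(6.6) ≈ 2.72 halvings to close: 2.72 × 63.64 ≈ 173 years.

about 173 years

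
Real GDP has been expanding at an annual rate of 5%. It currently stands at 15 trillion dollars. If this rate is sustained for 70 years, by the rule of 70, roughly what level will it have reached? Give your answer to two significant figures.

480 trillion dollars

It doubles every 70/5 ≈ 14.00 years, so 70 years is 5.00 doublings.
2^5.00 ≈ 32.00; 15 × 32.00 ≈ 480 trillion dollars.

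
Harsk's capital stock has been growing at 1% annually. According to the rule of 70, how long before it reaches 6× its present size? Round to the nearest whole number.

One doubling takes 70/1 = 70.00 years.
6× is log₂ 6 ≈ 2.58 doublings, so ≈ 2.58 × 70.00 = 181 years.

about 181 years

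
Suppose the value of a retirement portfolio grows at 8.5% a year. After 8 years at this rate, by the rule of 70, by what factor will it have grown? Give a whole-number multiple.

Doubling time ≈ 70/8.5 = 8.24 years.
8/8.24 ≈ 1 doubling, so about 2^1 = 2×.

≈ 2 times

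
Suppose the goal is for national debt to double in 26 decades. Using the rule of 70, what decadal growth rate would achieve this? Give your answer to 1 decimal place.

70 / 26 ≈ 2.69, so about 2.7% per decade.

2.7%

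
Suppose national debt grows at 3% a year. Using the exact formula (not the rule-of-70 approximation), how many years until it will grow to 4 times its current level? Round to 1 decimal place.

t = ln(4) / ln(1 + 0.03) = 1.3863 / 0.029559 ≈ 46.90.

46.9 years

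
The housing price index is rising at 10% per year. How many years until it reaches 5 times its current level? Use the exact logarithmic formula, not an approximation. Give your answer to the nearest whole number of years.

17 years

t = ln(5) / ln(1 + 0.1) = 1.6094 / 0.095310 ≈ 16.89.
≈ 17 years.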